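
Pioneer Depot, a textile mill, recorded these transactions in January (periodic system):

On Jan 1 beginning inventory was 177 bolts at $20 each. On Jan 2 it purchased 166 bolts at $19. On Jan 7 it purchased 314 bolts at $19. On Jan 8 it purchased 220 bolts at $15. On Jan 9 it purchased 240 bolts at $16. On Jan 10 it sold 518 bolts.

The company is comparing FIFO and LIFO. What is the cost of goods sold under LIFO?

FIFO COGS: 177 @ $20 + 166 @ $19 + 175 @ $19 = $10,019
LIFO COGS: 240 @ $16 + 220 @ $15 + 58 @ $19 = $8,242

COGS = $8,242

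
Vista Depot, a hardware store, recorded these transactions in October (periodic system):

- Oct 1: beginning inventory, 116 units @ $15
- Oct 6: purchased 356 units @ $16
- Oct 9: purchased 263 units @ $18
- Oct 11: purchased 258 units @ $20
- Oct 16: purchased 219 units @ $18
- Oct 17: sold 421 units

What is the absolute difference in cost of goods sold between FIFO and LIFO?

$1,362

FIFO COGS: 116 @ $15 + 305 @ $16 = $6,620
LIFO COGS: 219 @ $18 + 202 @ $20 = $7,982
Difference = |$6,620 − $7,982| = $1,362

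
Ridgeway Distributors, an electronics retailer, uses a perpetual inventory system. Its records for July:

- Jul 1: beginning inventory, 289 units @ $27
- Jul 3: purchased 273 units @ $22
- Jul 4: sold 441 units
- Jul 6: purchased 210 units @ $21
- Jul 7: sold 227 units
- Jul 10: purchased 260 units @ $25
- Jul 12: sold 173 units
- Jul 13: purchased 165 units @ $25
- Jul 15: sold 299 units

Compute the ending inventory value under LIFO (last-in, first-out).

Jul 4, 441 sold [LIFO — newest first]: 273 @ $22 + 168 @ $27 = $10,542
Jul 7, 227 sold [LIFO — newest first]: 210 @ $21 + 17 @ $27 = $4,869
Jul 12, 173 sold [LIFO — newest first]: 173 @ $25 = $4,325
Jul 15, 299 sold [LIFO — newest first]: 165 @ $25 + 87 @ $25 + 47 @ $27 = $7,569
Total COGS = $10,542 + $4,869 + $4,325 + $7,569 = $27,305
Ending inventory: 57 @ $27 = $1,539

Ending inventory = $1,539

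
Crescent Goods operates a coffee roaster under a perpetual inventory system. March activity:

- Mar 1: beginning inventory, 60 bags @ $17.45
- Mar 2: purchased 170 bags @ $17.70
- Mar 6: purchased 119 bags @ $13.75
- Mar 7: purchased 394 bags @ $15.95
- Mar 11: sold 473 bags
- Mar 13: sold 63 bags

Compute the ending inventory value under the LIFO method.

Mar 11, 473 sold [LIFO — newest first]: 394 @ $15.95 + 79 @ $13.75 = $7,370.55
Mar 13, 63 sold [LIFO — newest first]: 40 @ $13.75 + 23 @ $17.70 = $957.10
Total COGS = $7,370.55 + $957.10 = $8,327.65
Ending inventory: 60 @ $17.45 + 147 @ $17.70 = $3,648.90

Ending inventory = $3,648.90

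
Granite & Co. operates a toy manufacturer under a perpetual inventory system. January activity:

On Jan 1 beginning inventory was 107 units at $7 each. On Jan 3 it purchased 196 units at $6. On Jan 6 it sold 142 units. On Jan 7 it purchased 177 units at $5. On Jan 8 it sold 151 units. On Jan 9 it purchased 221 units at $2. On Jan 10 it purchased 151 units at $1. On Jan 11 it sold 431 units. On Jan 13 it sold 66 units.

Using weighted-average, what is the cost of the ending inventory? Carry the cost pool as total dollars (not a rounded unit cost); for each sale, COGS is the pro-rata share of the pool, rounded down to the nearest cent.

After Jan 1: 107 on hand, pool $749.00 (≈ $7.0000 each)
After Jan 3: 303 on hand, pool $1,925.00 (≈ $6.3531 each)
Jan 6, sell 142: 142/303 × $1,925.00 → $902.14
After Jan 7: 338 on hand, pool $1,907.86 (≈ $5.6446 each)
Jan 8, sell 151: 151/338 × $1,907.86 → $852.32
After Jan 9: 408 on hand, pool $1,497.54 (≈ $3.6704 each)
After Jan 10: 559 on hand, pool $1,648.54 (≈ $2.9491 each)
Jan 11, sell 431: 431/559 × $1,648.54 → $1,271.05
Jan 13, sell 66: 66/128 × $377.49 → $194.64
Total COGS = $902.14 + $852.32 + $1,271.05 + $194.64 = $3,220.15
Ending inventory (cost pool remaining) = $182.85
Check: goods available $3,403.00 = COGS $3,220.15 + ending $182.85

Ending inventory = $182.85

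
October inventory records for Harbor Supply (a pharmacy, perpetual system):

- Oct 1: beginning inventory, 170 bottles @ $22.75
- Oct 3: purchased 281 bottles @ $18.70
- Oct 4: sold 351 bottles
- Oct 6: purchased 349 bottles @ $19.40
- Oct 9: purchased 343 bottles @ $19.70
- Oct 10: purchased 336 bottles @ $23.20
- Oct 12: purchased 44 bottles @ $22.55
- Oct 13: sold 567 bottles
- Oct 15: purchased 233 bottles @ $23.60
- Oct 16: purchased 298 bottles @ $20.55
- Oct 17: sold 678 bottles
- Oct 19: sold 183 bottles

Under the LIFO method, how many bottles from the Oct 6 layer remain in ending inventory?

Oct 4, 351 sold [LIFO — newest first]: 281 @ $18.70 + 70 @ $22.75 = $6,847.20
Oct 13, 567 sold [LIFO — newest first]: 44 @ $22.55 + 336 @ $23.20 + 187 @ $19.70 = $12,471.30
Oct 17, 678 sold [LIFO — newest first]: 298 @ $20.55 + 233 @ $23.60 + 147 @ $19.70 = $14,518.60
Oct 19, 183 sold [LIFO — newest first]: 9 @ $19.70 + 174 @ $19.40 = $3,552.90
Total COGS = $6,847.20 + $12,471.30 + $14,518.60 + $3,552.90 = $37,390.00
Ending inventory: 100 @ $22.75 + 175 @ $19.40 = $5,670.00

175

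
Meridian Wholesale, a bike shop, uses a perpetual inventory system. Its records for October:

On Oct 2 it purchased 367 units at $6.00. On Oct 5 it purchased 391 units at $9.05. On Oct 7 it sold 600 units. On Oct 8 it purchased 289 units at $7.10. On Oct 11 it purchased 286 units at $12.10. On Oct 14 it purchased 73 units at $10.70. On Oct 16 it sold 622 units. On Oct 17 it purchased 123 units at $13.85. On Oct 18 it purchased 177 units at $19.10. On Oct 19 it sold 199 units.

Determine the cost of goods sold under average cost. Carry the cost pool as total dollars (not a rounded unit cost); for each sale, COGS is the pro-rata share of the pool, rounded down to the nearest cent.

COGS = $13,117.70

After Oct 2: 367 on hand, pool $2,202.00 (≈ $6.0000 each)
After Oct 5: 758 on hand, pool $5,740.55 (≈ $7.5733 each)
Oct 7, sell 600: 600/758 × $5,740.55 → $4,543.97
After Oct 8: 447 on hand, pool $3,248.48 (≈ $7.2673 each)
After Oct 11: 733 on hand, pool $6,709.08 (≈ $9.1529 each)
After Oct 14: 806 on hand, pool $7,490.18 (≈ $9.2930 each)
Oct 16, sell 622: 622/806 × $7,490.18 → $5,780.26
After Oct 17: 307 on hand, pool $3,413.47 (≈ $11.1188 each)
After Oct 18: 484 on hand, pool $6,794.17 (≈ $14.0375 each)
Oct 19, sell 199: 199/484 × $6,794.17 → $2,793.47
Total COGS = $4,543.97 + $5,780.26 + $2,793.47 = $13,117.70
Ending inventory (cost pool remaining) = $4,000.70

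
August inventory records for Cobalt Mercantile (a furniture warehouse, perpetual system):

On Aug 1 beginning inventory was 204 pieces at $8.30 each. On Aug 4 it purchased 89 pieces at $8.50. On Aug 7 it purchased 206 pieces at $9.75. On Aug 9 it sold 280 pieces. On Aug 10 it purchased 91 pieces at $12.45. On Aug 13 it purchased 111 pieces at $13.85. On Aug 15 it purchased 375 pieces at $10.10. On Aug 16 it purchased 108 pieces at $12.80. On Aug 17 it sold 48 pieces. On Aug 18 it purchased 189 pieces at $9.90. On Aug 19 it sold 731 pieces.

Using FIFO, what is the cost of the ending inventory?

Ending inventory = $3,425.20

Aug 9, 280 sold [FIFO — oldest first]: 204 @ $8.30 + 76 @ $8.50 = $2,339.20
Aug 17, 48 sold [FIFO — oldest first]: 13 @ $8.50 + 35 @ $9.75 = $451.75
Aug 19, 731 sold [FIFO — oldest first]: 171 @ $9.75 + 91 @ $12.45 + 111 @ $13.85 + 358 @ $10.10 = $7,953.35
Total COGS = $2,339.20 + $451.75 + $7,953.35 = $10,744.30
Ending inventory: 17 @ $10.10 + 108 @ $12.80 + 189 @ $9.90 = $3,425.20
Check: goods available $14,169.50 = COGS $10,744.30 + ending $3,425.20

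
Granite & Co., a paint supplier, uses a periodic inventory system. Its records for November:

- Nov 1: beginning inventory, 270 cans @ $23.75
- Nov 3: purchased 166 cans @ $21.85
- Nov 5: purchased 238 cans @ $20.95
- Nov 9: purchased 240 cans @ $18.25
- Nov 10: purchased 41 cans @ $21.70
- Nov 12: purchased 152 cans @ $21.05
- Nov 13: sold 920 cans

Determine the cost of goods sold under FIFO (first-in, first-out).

Nov 13, 920 sold [FIFO — oldest first]: 270 @ $23.75 + 166 @ $21.85 + 238 @ $20.95 + 240 @ $18.25 + 6 @ $21.70 = $19,535.90
Ending inventory: 35 @ $21.70 + 152 @ $21.05 = $3,959.10

COGS = $19,535.90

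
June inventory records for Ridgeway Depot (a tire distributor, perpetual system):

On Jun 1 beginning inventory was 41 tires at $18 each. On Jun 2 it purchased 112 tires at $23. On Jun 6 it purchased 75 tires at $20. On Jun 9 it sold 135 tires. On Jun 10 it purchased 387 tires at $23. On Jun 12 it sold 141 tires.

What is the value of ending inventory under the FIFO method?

Jun 9, 135 sold [FIFO — oldest first]: 41 @ $18 + 94 @ $23 = $2,900
Jun 12, 141 sold [FIFO — oldest first]: 18 @ $23 + 75 @ $20 + 48 @ $23 = $3,018
Total COGS = $2,900 + $3,018 = $5,918
Ending inventory: 339 @ $23 = $7,797

Ending inventory = $7,797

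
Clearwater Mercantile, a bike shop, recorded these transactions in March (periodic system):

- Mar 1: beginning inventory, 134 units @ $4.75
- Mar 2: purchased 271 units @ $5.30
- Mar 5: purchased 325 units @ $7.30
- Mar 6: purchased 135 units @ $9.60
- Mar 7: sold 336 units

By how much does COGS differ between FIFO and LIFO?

FIFO COGS: 134 @ $4.75 + 202 @ $5.30 = $1,707.10
LIFO COGS: 135 @ $9.60 + 201 @ $7.30 = $2,763.30
Difference = |$1,707.10 − $2,763.30| = $1,056.20

$1,056.20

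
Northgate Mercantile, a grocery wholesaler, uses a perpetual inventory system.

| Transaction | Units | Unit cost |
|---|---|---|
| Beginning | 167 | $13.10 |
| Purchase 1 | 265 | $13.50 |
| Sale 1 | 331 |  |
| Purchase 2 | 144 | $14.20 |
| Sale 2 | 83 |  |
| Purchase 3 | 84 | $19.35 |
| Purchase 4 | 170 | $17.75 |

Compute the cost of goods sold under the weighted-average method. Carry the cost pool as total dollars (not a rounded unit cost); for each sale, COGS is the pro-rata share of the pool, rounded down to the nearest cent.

COGS = $5,566.67

After Beginning: 167 on hand, pool $2,187.70 (≈ $13.1000 each)
After Purchase 1: 432 on hand, pool $5,765.20 (≈ $13.3454 each)
Sale 1, sell 331: 331/432 × $5,765.20 → $4,417.31
After Purchase 2: 245 on hand, pool $3,392.69 (≈ $13.8477 each)
Sale 2, sell 83: 83/245 × $3,392.69 → $1,149.36
After Purchase 3: 246 on hand, pool $3,868.73 (≈ $15.7265 each)
After Purchase 4: 416 on hand, pool $6,886.23 (≈ $16.5534 each)
Total COGS = $4,417.31 + $1,149.36 = $5,566.67
Ending inventory (cost pool remaining) = $6,886.23
Check: goods available $12,452.90 = COGS $5,566.67 + ending $6,886.23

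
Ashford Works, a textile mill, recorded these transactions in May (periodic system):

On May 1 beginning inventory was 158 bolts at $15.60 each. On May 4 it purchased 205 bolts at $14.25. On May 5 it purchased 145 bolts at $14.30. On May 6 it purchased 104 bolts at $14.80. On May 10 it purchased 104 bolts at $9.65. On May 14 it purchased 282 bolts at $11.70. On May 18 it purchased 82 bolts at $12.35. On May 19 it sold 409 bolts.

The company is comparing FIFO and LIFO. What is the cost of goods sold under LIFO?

FIFO COGS: 158 @ $15.60 + 205 @ $14.25 + 46 @ $14.30 = $6,043.85
LIFO COGS: 82 @ $12.35 + 282 @ $11.70 + 45 @ $9.65 = $4,746.35

COGS = $4,746.35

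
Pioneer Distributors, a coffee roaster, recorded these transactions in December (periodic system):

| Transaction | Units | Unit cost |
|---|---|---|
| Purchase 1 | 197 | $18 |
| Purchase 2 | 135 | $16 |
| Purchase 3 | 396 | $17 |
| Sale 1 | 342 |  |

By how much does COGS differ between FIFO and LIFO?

$62

FIFO COGS: 197 @ $18 + 135 @ $16 + 10 @ $17 = $5,876
LIFO COGS: 342 @ $17 = $5,814
Difference = |$5,876 − $5,814| = $62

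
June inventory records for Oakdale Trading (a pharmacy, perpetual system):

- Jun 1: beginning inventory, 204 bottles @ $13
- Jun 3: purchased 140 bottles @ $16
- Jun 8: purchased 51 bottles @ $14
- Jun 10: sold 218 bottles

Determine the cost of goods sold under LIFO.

Jun 10, 218 sold [LIFO — newest first]: 51 @ $14 + 140 @ $16 + 27 @ $13 = $3,305
Ending inventory: 177 @ $13 = $2,301

COGS = $3,305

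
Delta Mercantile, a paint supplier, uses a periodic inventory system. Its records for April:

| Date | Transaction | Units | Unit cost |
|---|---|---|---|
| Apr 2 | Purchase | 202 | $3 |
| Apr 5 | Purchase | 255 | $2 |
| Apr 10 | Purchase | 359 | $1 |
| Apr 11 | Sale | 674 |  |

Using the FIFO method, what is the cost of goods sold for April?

COGS = $1,333

Apr 11, 674 sold [FIFO — oldest first]: 202 @ $3 + 255 @ $2 + 217 @ $1 = $1,333
Ending inventory: 142 @ $1 = $142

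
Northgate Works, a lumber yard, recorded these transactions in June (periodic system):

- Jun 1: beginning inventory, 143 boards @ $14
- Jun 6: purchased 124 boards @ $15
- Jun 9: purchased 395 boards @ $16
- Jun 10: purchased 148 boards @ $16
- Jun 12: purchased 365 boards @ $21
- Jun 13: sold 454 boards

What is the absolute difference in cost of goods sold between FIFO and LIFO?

FIFO COGS: 143 @ $14 + 124 @ $15 + 187 @ $16 = $6,854
LIFO COGS: 365 @ $21 + 89 @ $16 = $9,089
Difference = |$6,854 − $9,089| = $2,235

$2,235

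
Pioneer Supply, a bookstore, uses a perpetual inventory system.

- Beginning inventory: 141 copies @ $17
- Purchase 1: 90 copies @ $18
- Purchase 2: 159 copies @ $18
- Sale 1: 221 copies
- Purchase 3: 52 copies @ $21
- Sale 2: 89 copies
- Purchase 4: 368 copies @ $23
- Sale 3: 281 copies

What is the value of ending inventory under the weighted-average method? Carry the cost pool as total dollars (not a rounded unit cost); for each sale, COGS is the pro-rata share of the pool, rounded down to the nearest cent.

Ending inventory = $4,772.76

After Beginning: 141 on hand, pool $2,397.00 (≈ $17.0000 each)
After Purchase 1: 231 on hand, pool $4,017.00 (≈ $17.3896 each)
After Purchase 2: 390 on hand, pool $6,879.00 (≈ $17.6385 each)
Sale 1, sell 221: 221/390 × $6,879.00 → $3,898.10
After Purchase 3: 221 on hand, pool $4,072.90 (≈ $18.4294 each)
Sale 2, sell 89: 89/221 × $4,072.90 → $1,640.21
After Purchase 4: 500 on hand, pool $10,896.69 (≈ $21.7934 each)
Sale 3, sell 281: 281/500 × $10,896.69 → $6,123.93
Total COGS = $3,898.10 + $1,640.21 + $6,123.93 = $11,662.24
Ending inventory (cost pool remaining) = $4,772.76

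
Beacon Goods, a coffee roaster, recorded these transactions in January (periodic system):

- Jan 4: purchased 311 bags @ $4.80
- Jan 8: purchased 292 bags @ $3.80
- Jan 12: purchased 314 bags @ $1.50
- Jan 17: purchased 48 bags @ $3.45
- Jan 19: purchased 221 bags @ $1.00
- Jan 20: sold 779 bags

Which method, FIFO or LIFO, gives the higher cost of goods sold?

FIFO

FIFO COGS: 311 @ $4.80 + 292 @ $3.80 + 176 @ $1.50 = $2,866.40
LIFO COGS: 221 @ $1.00 + 48 @ $3.45 + 314 @ $1.50 + 196 @ $3.80 = $1,602.40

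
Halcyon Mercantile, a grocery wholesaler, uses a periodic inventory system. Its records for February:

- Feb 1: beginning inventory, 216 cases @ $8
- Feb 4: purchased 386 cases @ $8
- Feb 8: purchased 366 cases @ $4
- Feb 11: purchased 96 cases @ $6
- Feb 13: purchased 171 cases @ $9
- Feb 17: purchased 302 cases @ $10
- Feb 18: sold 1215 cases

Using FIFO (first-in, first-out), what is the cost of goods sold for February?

Feb 18, 1215 sold [FIFO — oldest first]: 216 @ $8 + 386 @ $8 + 366 @ $4 + 96 @ $6 + 151 @ $9 = $8,215
Ending inventory: 20 @ $9 + 302 @ $10 = $3,200

COGS = $8,215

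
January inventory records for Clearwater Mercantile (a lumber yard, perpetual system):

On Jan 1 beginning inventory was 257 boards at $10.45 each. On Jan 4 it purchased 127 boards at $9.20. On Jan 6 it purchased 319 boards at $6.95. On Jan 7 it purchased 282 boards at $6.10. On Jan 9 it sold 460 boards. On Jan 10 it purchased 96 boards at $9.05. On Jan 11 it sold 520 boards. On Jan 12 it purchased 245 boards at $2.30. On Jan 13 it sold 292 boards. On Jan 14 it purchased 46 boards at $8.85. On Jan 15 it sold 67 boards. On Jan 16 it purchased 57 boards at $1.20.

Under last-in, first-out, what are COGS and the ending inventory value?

Jan 9, 460 sold [LIFO — newest first]: 282 @ $6.10 + 178 @ $6.95 = $2,957.30
Jan 11, 520 sold [LIFO — newest first]: 96 @ $9.05 + 141 @ $6.95 + 127 @ $9.20 + 156 @ $10.45 = $4,647.35
Jan 13, 292 sold [LIFO — newest first]: 245 @ $2.30 + 47 @ $10.45 = $1,054.65
Jan 15, 67 sold [LIFO — newest first]: 46 @ $8.85 + 21 @ $10.45 = $626.55
Total COGS = $2,957.30 + $4,647.35 + $1,054.65 + $626.55 = $9,285.85
Ending inventory: 33 @ $10.45 + 57 @ $1.20 = $413.25

COGS = $9,285.85; ending inventory = $413.25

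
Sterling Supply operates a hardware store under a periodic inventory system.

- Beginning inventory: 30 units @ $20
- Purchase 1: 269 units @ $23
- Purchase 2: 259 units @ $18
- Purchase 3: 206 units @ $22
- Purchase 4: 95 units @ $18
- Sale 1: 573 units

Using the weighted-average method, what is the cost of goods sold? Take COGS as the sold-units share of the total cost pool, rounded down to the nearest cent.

Sale 1, sell 573: 573/859 × $17,691.00 → $11,800.86
Ending inventory (cost pool remaining) = $5,890.14

COGS = $11,800.86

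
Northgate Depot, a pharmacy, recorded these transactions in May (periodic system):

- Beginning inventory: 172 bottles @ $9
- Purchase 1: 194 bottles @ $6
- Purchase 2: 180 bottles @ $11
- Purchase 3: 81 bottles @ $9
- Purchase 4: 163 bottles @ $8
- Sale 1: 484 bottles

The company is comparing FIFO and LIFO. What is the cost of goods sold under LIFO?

COGS = $4,373

FIFO COGS: 172 @ $9 + 194 @ $6 + 118 @ $11 = $4,010
LIFO COGS: 163 @ $8 + 81 @ $9 + 180 @ $11 + 60 @ $6 = $4,373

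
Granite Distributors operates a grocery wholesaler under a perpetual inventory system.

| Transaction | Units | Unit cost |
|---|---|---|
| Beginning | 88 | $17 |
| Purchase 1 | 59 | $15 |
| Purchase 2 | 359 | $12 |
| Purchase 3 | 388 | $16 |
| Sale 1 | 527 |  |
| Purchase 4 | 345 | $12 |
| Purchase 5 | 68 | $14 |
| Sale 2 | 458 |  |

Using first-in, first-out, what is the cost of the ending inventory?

Ending inventory = $4,000

Sale 1 (527) [FIFO — oldest first]: 88 @ $17 + 59 @ $15 + 359 @ $12 + 21 @ $16 = $7,025
Sale 2 (458) [FIFO — oldest first]: 367 @ $16 + 91 @ $12 = $6,964
Total COGS = $7,025 + $6,964 = $13,989
Ending inventory: 254 @ $12 + 68 @ $14 = $4,000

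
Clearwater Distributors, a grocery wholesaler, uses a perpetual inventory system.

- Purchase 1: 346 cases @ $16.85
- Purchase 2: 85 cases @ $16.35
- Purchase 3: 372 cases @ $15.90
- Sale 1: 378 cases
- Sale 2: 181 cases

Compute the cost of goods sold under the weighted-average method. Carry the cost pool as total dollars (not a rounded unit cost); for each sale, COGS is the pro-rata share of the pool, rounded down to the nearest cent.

COGS = $9,143.54

After Purchase 1: 346 on hand, pool $5,830.10 (≈ $16.8500 each)
After Purchase 2: 431 on hand, pool $7,219.85 (≈ $16.7514 each)
After Purchase 3: 803 on hand, pool $13,134.65 (≈ $16.3570 each)
Sale 1, sell 378: 378/803 × $13,134.65 → $6,182.93
Sale 2, sell 181: 181/425 × $6,951.72 → $2,960.61
Total COGS = $6,182.93 + $2,960.61 = $9,143.54
Ending inventory (cost pool remaining) = $3,991.11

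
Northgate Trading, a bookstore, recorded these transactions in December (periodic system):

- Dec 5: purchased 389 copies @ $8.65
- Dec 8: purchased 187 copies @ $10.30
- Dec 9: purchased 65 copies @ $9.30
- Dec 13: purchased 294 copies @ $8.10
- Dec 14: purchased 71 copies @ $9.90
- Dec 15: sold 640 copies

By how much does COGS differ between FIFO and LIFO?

FIFO COGS: 389 @ $8.65 + 187 @ $10.30 + 64 @ $9.30 = $5,886.15
LIFO COGS: 71 @ $9.90 + 294 @ $8.10 + 65 @ $9.30 + 187 @ $10.30 + 23 @ $8.65 = $5,813.85
Difference = |$5,886.15 − $5,813.85| = $72.30

$72.30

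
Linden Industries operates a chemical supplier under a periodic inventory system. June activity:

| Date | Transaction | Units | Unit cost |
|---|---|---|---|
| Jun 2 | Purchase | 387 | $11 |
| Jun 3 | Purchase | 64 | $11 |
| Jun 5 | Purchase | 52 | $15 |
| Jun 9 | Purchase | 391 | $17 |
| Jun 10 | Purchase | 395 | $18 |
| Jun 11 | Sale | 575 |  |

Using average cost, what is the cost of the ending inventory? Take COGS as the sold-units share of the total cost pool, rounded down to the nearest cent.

Ending inventory = $10,800.29

Jun 11, sell 575: 575/1289 × $19,498.00 → $8,697.71
Ending inventory (cost pool remaining) = $10,800.29
Check: goods available $19,498.00 = COGS $8,697.71 + ending $10,800.29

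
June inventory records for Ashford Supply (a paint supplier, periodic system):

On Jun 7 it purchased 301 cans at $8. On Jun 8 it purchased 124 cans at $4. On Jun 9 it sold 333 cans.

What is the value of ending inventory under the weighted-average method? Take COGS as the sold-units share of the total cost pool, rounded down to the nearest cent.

Ending inventory = $628.64

Jun 9, sell 333: 333/425 × $2,904.00 → $2,275.36
Ending inventory (cost pool remaining) = $628.64
Check: goods available $2,904.00 = COGS $2,275.36 + ending $628.64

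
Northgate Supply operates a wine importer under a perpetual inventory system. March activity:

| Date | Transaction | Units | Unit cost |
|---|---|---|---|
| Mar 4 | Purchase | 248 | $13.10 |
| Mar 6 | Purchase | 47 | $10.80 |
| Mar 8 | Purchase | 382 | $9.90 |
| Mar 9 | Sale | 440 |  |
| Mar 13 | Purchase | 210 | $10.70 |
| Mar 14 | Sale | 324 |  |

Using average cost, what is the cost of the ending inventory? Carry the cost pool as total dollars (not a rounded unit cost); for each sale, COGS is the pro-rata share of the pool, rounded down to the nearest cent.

Ending inventory = $1,344.46

After Mar 4: 248 on hand, pool $3,248.80 (≈ $13.1000 each)
After Mar 6: 295 on hand, pool $3,756.40 (≈ $12.7336 each)
After Mar 8: 677 on hand, pool $7,538.20 (≈ $11.1347 each)
Mar 9, sell 440: 440/677 × $7,538.20 → $4,899.27
After Mar 13: 447 on hand, pool $4,885.93 (≈ $10.9305 each)
Mar 14, sell 324: 324/447 × $4,885.93 → $3,541.47
Total COGS = $4,899.27 + $3,541.47 = $8,440.74
Ending inventory (cost pool remaining) = $1,344.46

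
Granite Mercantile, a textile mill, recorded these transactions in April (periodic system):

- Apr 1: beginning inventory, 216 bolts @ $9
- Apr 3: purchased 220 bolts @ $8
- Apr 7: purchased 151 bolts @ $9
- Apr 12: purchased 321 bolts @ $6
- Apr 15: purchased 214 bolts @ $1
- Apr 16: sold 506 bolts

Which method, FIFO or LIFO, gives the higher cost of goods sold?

FIFO COGS: 216 @ $9 + 220 @ $8 + 70 @ $9 = $4,334
LIFO COGS: 214 @ $1 + 292 @ $6 = $1,966

FIFO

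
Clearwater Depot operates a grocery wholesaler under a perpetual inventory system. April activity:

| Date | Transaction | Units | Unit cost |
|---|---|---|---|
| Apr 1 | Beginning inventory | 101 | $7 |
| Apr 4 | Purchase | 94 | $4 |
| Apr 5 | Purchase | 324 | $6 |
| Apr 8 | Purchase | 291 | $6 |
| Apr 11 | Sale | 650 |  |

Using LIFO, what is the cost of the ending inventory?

Apr 11, 650 sold [LIFO — newest first]: 291 @ $6 + 324 @ $6 + 35 @ $4 = $3,830
Ending inventory: 101 @ $7 + 59 @ $4 = $943
Check: goods available $4,773 = COGS $3,830 + ending $943

Ending inventory = $943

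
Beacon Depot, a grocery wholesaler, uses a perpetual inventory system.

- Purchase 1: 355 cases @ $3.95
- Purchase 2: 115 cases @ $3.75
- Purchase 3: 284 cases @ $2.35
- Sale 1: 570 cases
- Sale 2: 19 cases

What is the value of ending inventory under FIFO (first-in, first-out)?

Ending inventory = $387.75

Sale 1 (570) [FIFO — oldest first]: 355 @ $3.95 + 115 @ $3.75 + 100 @ $2.35 = $2,068.50
Sale 2 (19) [FIFO — oldest first]: 19 @ $2.35 = $44.65
Total COGS = $2,068.50 + $44.65 = $2,113.15
Ending inventory: 165 @ $2.35 = $387.75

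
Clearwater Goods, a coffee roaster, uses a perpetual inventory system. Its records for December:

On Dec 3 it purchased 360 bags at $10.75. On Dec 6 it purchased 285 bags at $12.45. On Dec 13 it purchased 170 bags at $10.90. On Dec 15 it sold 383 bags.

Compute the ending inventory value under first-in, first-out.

Ending inventory = $5,114.90

Dec 15, 383 sold [FIFO — oldest first]: 360 @ $10.75 + 23 @ $12.45 = $4,156.35
Ending inventory: 262 @ $12.45 + 170 @ $10.90 = $5,114.90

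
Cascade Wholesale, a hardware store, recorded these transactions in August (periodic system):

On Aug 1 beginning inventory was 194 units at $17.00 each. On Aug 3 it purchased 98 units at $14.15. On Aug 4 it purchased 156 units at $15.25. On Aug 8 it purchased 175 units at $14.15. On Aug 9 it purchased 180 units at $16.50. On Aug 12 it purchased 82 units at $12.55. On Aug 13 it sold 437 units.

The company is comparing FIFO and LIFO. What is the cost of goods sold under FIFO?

FIFO COGS: 194 @ $17.00 + 98 @ $14.15 + 145 @ $15.25 = $6,895.95
LIFO COGS: 82 @ $12.55 + 180 @ $16.50 + 175 @ $14.15 = $6,475.35

COGS = $6,895.95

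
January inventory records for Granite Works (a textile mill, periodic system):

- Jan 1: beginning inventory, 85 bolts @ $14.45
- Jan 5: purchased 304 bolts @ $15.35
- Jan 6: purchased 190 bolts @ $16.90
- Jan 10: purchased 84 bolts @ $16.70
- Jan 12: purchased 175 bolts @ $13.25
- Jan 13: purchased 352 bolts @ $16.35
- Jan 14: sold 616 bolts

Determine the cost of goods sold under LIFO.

Jan 14, 616 sold [LIFO — newest first]: 352 @ $16.35 + 175 @ $13.25 + 84 @ $16.70 + 5 @ $16.90 = $9,561.25
Ending inventory: 85 @ $14.45 + 304 @ $15.35 + 185 @ $16.90 = $9,021.15

COGS = $9,561.25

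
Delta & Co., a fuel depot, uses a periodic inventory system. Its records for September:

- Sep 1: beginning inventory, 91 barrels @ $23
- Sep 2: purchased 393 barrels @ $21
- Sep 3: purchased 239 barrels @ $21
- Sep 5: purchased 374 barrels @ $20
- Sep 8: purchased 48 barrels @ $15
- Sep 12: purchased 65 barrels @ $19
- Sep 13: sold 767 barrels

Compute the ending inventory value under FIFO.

Ending inventory = $8,555

Sep 13, 767 sold [FIFO — oldest first]: 91 @ $23 + 393 @ $21 + 239 @ $21 + 44 @ $20 = $16,245
Ending inventory: 330 @ $20 + 48 @ $15 + 65 @ $19 = $8,555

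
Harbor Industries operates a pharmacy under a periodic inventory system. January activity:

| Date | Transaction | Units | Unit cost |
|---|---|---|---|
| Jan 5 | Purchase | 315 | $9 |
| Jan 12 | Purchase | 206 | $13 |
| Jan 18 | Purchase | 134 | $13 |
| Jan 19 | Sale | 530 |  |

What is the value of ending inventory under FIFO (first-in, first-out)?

Ending inventory = $1,625

Jan 19, 530 sold [FIFO — oldest first]: 315 @ $9 + 206 @ $13 + 9 @ $13 = $5,630
Ending inventory: 125 @ $13 = $1,625
Check: goods available $7,255 = COGS $5,630 + ending $1,625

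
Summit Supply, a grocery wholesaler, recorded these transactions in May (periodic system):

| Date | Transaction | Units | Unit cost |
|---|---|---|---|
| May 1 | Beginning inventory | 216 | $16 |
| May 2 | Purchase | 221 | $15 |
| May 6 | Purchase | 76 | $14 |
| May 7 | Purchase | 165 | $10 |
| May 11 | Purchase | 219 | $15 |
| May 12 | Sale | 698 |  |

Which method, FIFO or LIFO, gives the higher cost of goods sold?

FIFO COGS: 216 @ $16 + 221 @ $15 + 76 @ $14 + 165 @ $10 + 20 @ $15 = $9,785
LIFO COGS: 219 @ $15 + 165 @ $10 + 76 @ $14 + 221 @ $15 + 17 @ $16 = $9,586

FIFO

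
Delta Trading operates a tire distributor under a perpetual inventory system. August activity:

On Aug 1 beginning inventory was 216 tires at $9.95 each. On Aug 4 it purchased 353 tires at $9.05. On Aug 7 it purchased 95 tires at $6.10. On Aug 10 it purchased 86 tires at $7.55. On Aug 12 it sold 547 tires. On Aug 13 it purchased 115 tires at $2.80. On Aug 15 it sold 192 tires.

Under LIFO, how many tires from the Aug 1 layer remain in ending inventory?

Aug 12, 547 sold [LIFO — newest first]: 86 @ $7.55 + 95 @ $6.10 + 353 @ $9.05 + 13 @ $9.95 = $4,552.80
Aug 15, 192 sold [LIFO — newest first]: 115 @ $2.80 + 77 @ $9.95 = $1,088.15
Total COGS = $4,552.80 + $1,088.15 = $5,640.95
Ending inventory: 126 @ $9.95 = $1,253.70
Check: goods available $6,894.65 = COGS $5,640.95 + ending $1,253.70

126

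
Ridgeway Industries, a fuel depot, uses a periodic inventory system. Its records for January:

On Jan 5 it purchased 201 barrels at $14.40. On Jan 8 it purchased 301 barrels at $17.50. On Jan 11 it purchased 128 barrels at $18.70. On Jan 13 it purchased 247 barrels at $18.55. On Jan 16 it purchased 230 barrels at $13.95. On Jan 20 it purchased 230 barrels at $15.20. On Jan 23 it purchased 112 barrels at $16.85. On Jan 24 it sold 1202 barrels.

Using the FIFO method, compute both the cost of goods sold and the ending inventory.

Jan 24, 1202 sold [FIFO — oldest first]: 201 @ $14.40 + 301 @ $17.50 + 128 @ $18.70 + 247 @ $18.55 + 230 @ $13.95 + 95 @ $15.20 = $19,789.85
Ending inventory: 135 @ $15.20 + 112 @ $16.85 = $3,939.20

COGS = $19,789.85; ending inventory = $3,939.20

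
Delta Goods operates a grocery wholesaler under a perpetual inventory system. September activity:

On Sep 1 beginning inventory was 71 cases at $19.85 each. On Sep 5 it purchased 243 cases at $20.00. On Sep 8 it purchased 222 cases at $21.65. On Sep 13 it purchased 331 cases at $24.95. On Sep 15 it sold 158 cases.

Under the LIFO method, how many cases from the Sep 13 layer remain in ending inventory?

173

Sep 15, 158 sold [LIFO — newest first]: 158 @ $24.95 = $3,942.10
Ending inventory: 71 @ $19.85 + 243 @ $20.00 + 222 @ $21.65 + 173 @ $24.95 = $15,392.00
Check: goods available $19,334.10 = COGS $3,942.10 + ending $15,392.00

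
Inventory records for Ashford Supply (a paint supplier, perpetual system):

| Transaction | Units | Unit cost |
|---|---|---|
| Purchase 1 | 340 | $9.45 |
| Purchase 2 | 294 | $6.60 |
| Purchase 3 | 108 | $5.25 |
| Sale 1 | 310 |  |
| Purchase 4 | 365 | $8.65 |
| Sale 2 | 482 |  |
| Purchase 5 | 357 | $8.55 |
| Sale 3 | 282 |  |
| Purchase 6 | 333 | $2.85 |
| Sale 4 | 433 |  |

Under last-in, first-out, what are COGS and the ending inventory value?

Sale 1 (310) [LIFO — newest first]: 108 @ $5.25 + 202 @ $6.60 = $1,900.20
Sale 2 (482) [LIFO — newest first]: 365 @ $8.65 + 92 @ $6.60 + 25 @ $9.45 = $4,000.70
Sale 3 (282) [LIFO — newest first]: 282 @ $8.55 = $2,411.10
Sale 4 (433) [LIFO — newest first]: 333 @ $2.85 + 75 @ $8.55 + 25 @ $9.45 = $1,826.55
Total COGS = $1,900.20 + $4,000.70 + $2,411.10 + $1,826.55 = $10,138.55
Ending inventory: 290 @ $9.45 = $2,740.50
Check: goods available $12,879.05 = COGS $10,138.55 + ending $2,740.50

COGS = $10,138.55; ending inventory = $2,740.50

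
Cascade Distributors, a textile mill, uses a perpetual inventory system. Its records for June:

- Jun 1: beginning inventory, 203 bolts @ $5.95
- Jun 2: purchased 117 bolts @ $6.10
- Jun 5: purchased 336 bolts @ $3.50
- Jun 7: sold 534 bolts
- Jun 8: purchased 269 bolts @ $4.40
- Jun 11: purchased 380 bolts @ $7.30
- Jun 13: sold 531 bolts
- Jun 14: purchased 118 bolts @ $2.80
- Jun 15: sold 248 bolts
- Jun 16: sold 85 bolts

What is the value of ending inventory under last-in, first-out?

Ending inventory = $148.75

Jun 7, 534 sold [LIFO — newest first]: 336 @ $3.50 + 117 @ $6.10 + 81 @ $5.95 = $2,371.65
Jun 13, 531 sold [LIFO — newest first]: 380 @ $7.30 + 151 @ $4.40 = $3,438.40
Jun 15, 248 sold [LIFO — newest first]: 118 @ $2.80 + 118 @ $4.40 + 12 @ $5.95 = $921.00
Jun 16, 85 sold [LIFO — newest first]: 85 @ $5.95 = $505.75
Total COGS = $2,371.65 + $3,438.40 + $921.00 + $505.75 = $7,236.80
Ending inventory: 25 @ $5.95 = $148.75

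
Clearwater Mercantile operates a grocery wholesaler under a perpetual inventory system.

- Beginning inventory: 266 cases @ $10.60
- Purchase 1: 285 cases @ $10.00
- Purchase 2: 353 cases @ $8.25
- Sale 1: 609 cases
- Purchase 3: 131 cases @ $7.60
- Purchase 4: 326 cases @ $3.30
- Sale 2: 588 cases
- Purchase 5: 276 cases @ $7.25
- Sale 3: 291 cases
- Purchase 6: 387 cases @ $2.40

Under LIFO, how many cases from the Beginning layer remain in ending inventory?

Sale 1 (609) [LIFO — newest first]: 353 @ $8.25 + 256 @ $10.00 = $5,472.25
Sale 2 (588) [LIFO — newest first]: 326 @ $3.30 + 131 @ $7.60 + 29 @ $10.00 + 102 @ $10.60 = $3,442.60
Sale 3 (291) [LIFO — newest first]: 276 @ $7.25 + 15 @ $10.60 = $2,160.00
Total COGS = $5,472.25 + $3,442.60 + $2,160.00 = $11,074.85
Ending inventory: 149 @ $10.60 + 387 @ $2.40 = $2,508.20
Check: goods available $13,583.05 = COGS $11,074.85 + ending $2,508.20

149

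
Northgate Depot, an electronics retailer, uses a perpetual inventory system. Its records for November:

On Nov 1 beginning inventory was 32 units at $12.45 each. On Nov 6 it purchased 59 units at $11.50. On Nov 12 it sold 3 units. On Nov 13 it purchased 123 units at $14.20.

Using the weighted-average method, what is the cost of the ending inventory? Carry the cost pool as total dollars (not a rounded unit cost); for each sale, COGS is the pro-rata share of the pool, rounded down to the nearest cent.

Ending inventory = $2,788.00

After Nov 1: 32 on hand, pool $398.40 (≈ $12.4500 each)
After Nov 6: 91 on hand, pool $1,076.90 (≈ $11.8341 each)
Nov 12, sell 3: 3/91 × $1,076.90 → $35.50
After Nov 13: 211 on hand, pool $2,788.00 (≈ $13.2133 each)
Ending inventory (cost pool remaining) = $2,788.00
Check: goods available $2,823.50 = COGS $35.50 + ending $2,788.00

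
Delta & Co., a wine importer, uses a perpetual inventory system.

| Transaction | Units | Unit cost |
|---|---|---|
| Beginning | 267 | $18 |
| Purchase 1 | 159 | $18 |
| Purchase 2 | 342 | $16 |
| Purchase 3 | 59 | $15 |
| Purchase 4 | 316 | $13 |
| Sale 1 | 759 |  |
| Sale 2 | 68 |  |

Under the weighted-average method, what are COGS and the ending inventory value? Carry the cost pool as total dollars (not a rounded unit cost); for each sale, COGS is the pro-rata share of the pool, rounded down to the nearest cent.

After Beginning: 267 on hand, pool $4,806.00 (≈ $18.0000 each)
After Purchase 1: 426 on hand, pool $7,668.00 (≈ $18.0000 each)
After Purchase 2: 768 on hand, pool $13,140.00 (≈ $17.1094 each)
After Purchase 3: 827 on hand, pool $14,025.00 (≈ $16.9589 each)
After Purchase 4: 1143 on hand, pool $18,133.00 (≈ $15.8644 each)
Sale 1, sell 759: 759/1143 × $18,133.00 → $12,041.07
Sale 2, sell 68: 68/384 × $6,091.93 → $1,078.77
Total COGS = $12,041.07 + $1,078.77 = $13,119.84
Ending inventory (cost pool remaining) = $5,013.16

COGS = $13,119.84; ending inventory = $5,013.16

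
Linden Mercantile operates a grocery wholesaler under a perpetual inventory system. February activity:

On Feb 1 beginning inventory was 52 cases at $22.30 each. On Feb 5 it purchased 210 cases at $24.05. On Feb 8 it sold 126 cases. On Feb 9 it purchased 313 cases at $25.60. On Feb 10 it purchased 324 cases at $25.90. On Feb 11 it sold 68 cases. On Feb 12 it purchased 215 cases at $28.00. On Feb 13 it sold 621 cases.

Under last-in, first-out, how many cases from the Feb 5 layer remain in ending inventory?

84

Feb 8, 126 sold [LIFO — newest first]: 126 @ $24.05 = $3,030.30
Feb 11, 68 sold [LIFO — newest first]: 68 @ $25.90 = $1,761.20
Feb 13, 621 sold [LIFO — newest first]: 215 @ $28.00 + 256 @ $25.90 + 150 @ $25.60 = $16,490.40
Total COGS = $3,030.30 + $1,761.20 + $16,490.40 = $21,281.90
Ending inventory: 52 @ $22.30 + 84 @ $24.05 + 163 @ $25.60 = $7,352.60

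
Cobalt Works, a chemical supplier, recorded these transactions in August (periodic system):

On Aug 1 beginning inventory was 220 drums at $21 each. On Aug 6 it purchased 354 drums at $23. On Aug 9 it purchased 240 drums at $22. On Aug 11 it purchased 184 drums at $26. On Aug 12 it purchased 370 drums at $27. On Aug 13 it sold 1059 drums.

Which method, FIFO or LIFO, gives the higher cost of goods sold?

FIFO COGS: 220 @ $21 + 354 @ $23 + 240 @ $22 + 184 @ $26 + 61 @ $27 = $24,473
LIFO COGS: 370 @ $27 + 184 @ $26 + 240 @ $22 + 265 @ $23 = $26,149

LIFO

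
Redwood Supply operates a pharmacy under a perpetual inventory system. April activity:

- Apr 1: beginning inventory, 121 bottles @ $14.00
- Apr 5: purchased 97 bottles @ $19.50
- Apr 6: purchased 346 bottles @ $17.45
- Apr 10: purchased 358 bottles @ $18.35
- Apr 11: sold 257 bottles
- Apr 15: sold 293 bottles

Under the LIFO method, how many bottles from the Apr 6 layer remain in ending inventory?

Apr 11, 257 sold [LIFO — newest first]: 257 @ $18.35 = $4,715.95
Apr 15, 293 sold [LIFO — newest first]: 101 @ $18.35 + 192 @ $17.45 = $5,203.75
Total COGS = $4,715.95 + $5,203.75 = $9,919.70
Ending inventory: 121 @ $14.00 + 97 @ $19.50 + 154 @ $17.45 = $6,272.80
Check: goods available $16,192.50 = COGS $9,919.70 + ending $6,272.80

154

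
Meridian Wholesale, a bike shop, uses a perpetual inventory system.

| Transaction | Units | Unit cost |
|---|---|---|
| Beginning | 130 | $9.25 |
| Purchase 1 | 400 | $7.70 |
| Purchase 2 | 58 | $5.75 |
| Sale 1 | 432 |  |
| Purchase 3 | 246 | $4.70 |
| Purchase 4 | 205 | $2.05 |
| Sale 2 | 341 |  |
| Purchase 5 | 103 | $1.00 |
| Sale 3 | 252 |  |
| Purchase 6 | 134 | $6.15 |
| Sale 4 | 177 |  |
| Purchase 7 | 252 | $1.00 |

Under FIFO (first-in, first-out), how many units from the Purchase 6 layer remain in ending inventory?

Sale 1 (432) [FIFO — oldest first]: 130 @ $9.25 + 302 @ $7.70 = $3,527.90
Sale 2 (341) [FIFO — oldest first]: 98 @ $7.70 + 58 @ $5.75 + 185 @ $4.70 = $1,957.60
Sale 3 (252) [FIFO — oldest first]: 61 @ $4.70 + 191 @ $2.05 = $678.25
Sale 4 (177) [FIFO — oldest first]: 14 @ $2.05 + 103 @ $1.00 + 60 @ $6.15 = $500.70
Total COGS = $3,527.90 + $1,957.60 + $678.25 + $500.70 = $6,664.45
Ending inventory: 74 @ $6.15 + 252 @ $1.00 = $707.10

74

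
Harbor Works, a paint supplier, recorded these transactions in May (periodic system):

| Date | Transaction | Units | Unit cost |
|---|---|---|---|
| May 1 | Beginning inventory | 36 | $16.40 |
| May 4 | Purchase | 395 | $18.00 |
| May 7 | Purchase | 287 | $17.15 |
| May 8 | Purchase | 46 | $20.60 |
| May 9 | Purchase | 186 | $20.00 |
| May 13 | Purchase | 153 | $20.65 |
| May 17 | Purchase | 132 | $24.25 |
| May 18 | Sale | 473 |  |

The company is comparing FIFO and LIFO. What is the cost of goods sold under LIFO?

FIFO COGS: 36 @ $16.40 + 395 @ $18.00 + 42 @ $17.15 = $8,420.70
LIFO COGS: 132 @ $24.25 + 153 @ $20.65 + 186 @ $20.00 + 2 @ $20.60 = $10,121.65

COGS = $10,121.65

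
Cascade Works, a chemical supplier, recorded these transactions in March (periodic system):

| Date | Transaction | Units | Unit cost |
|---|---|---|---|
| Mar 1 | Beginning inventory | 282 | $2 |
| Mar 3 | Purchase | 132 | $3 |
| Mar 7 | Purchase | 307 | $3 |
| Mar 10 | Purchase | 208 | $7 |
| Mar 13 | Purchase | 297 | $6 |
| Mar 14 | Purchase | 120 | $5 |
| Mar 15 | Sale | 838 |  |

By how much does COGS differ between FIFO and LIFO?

FIFO COGS: 282 @ $2 + 132 @ $3 + 307 @ $3 + 117 @ $7 = $2,700
LIFO COGS: 120 @ $5 + 297 @ $6 + 208 @ $7 + 213 @ $3 = $4,477
Difference = |$2,700 − $4,477| = $1,777

$1,777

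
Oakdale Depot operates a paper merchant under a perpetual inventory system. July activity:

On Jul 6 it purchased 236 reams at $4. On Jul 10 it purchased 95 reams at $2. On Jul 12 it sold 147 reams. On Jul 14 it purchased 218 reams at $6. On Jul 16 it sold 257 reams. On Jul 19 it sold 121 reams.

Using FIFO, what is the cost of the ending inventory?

Ending inventory = $144

Jul 12, 147 sold [FIFO — oldest first]: 147 @ $4 = $588
Jul 16, 257 sold [FIFO — oldest first]: 89 @ $4 + 95 @ $2 + 73 @ $6 = $984
Jul 19, 121 sold [FIFO — oldest first]: 121 @ $6 = $726
Total COGS = $588 + $984 + $726 = $2,298
Ending inventory: 24 @ $6 = $144
Check: goods available $2,442 = COGS $2,298 + ending $144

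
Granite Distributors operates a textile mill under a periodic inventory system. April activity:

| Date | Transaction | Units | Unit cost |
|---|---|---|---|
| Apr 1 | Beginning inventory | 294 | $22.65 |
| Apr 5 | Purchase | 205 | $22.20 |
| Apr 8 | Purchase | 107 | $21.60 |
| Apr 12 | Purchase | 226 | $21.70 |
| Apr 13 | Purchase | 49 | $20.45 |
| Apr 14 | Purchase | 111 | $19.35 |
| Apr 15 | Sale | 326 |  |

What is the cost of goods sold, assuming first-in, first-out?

COGS = $7,369.50

Apr 15, 326 sold [FIFO — oldest first]: 294 @ $22.65 + 32 @ $22.20 = $7,369.50
Ending inventory: 173 @ $22.20 + 107 @ $21.60 + 226 @ $21.70 + 49 @ $20.45 + 111 @ $19.35 = $14,205.90
Check: goods available $21,575.40 = COGS $7,369.50 + ending $14,205.90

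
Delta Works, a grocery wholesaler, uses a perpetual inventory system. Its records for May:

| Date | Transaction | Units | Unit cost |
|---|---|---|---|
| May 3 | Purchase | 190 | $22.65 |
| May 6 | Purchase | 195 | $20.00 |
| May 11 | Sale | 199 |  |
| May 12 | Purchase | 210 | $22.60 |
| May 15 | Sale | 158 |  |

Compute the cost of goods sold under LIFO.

COGS = $7,561.40

May 11, 199 sold [LIFO — newest first]: 195 @ $20.00 + 4 @ $22.65 = $3,990.60
May 15, 158 sold [LIFO — newest first]: 158 @ $22.60 = $3,570.80
Total COGS = $3,990.60 + $3,570.80 = $7,561.40
Ending inventory: 186 @ $22.65 + 52 @ $22.60 = $5,388.10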